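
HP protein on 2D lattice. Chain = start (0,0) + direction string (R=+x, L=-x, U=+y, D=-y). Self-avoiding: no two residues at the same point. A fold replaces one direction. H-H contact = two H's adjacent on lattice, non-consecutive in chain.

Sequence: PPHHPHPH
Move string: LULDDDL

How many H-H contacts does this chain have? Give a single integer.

Positions: [(0, 0), (-1, 0), (-1, 1), (-2, 1), (-2, 0), (-2, -1), (-2, -2), (-3, -2)]
No H-H contacts found.

Answer: 0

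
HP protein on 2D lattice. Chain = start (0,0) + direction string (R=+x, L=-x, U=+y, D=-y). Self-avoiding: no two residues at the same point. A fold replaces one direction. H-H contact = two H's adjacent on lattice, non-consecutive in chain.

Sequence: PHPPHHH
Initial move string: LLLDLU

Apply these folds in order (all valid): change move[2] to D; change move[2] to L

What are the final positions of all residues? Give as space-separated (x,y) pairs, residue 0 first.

Answer: (0,0) (-1,0) (-2,0) (-3,0) (-3,-1) (-4,-1) (-4,0)

Derivation:
Initial moves: LLLDLU
Fold: move[2]->D => LLDDLU (positions: [(0, 0), (-1, 0), (-2, 0), (-2, -1), (-2, -2), (-3, -2), (-3, -1)])
Fold: move[2]->L => LLLDLU (positions: [(0, 0), (-1, 0), (-2, 0), (-3, 0), (-3, -1), (-4, -1), (-4, 0)])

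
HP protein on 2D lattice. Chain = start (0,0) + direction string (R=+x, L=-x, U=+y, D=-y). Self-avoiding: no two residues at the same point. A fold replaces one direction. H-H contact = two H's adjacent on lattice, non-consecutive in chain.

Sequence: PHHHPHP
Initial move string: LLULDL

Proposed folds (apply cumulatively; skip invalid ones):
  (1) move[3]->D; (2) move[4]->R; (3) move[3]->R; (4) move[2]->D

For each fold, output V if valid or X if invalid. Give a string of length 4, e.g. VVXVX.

Answer: XXXV

Derivation:
Initial: LLULDL -> [(0, 0), (-1, 0), (-2, 0), (-2, 1), (-3, 1), (-3, 0), (-4, 0)]
Fold 1: move[3]->D => LLUDDL INVALID (collision), skipped
Fold 2: move[4]->R => LLULRL INVALID (collision), skipped
Fold 3: move[3]->R => LLURDL INVALID (collision), skipped
Fold 4: move[2]->D => LLDLDL VALID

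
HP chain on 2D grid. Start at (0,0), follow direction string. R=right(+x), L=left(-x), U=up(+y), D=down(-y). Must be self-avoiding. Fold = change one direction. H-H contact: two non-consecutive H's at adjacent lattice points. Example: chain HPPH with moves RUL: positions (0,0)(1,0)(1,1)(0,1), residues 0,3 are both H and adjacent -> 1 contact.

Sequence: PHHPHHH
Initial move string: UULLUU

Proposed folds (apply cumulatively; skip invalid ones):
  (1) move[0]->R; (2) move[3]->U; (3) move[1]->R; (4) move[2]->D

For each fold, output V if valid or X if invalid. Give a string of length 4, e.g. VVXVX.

Initial: UULLUU -> [(0, 0), (0, 1), (0, 2), (-1, 2), (-2, 2), (-2, 3), (-2, 4)]
Fold 1: move[0]->R => RULLUU VALID
Fold 2: move[3]->U => RULUUU VALID
Fold 3: move[1]->R => RRLUUU INVALID (collision), skipped
Fold 4: move[2]->D => RUDUUU INVALID (collision), skipped

Answer: VVXX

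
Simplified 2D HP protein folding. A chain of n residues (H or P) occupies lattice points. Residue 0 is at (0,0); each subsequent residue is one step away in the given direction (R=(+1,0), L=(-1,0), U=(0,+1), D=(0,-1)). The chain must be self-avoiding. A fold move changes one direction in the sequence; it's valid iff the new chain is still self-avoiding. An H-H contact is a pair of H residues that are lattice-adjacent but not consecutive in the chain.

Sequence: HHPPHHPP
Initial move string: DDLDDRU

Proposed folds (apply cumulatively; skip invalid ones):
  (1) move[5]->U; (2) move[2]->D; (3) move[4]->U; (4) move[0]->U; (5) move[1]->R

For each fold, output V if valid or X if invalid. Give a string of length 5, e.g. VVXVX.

Answer: XVXXV

Derivation:
Initial: DDLDDRU -> [(0, 0), (0, -1), (0, -2), (-1, -2), (-1, -3), (-1, -4), (0, -4), (0, -3)]
Fold 1: move[5]->U => DDLDDUU INVALID (collision), skipped
Fold 2: move[2]->D => DDDDDRU VALID
Fold 3: move[4]->U => DDDDURU INVALID (collision), skipped
Fold 4: move[0]->U => UDDDDRU INVALID (collision), skipped
Fold 5: move[1]->R => DRDDDRU VALID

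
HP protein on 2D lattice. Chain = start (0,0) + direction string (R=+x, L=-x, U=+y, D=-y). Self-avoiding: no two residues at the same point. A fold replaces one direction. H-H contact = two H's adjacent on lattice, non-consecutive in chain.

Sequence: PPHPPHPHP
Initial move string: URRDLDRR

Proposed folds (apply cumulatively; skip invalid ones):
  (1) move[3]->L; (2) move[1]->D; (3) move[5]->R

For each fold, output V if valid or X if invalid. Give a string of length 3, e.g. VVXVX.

Initial: URRDLDRR -> [(0, 0), (0, 1), (1, 1), (2, 1), (2, 0), (1, 0), (1, -1), (2, -1), (3, -1)]
Fold 1: move[3]->L => URRLLDRR INVALID (collision), skipped
Fold 2: move[1]->D => UDRDLDRR INVALID (collision), skipped
Fold 3: move[5]->R => URRDLRRR INVALID (collision), skipped

Answer: XXX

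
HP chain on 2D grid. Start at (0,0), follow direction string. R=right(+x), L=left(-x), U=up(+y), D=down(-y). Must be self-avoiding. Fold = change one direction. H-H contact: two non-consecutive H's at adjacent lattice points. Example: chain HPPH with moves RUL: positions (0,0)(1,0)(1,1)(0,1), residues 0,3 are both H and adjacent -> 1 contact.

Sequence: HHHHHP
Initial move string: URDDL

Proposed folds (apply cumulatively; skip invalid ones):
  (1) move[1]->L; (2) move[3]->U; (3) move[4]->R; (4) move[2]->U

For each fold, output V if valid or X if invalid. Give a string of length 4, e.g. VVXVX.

Initial: URDDL -> [(0, 0), (0, 1), (1, 1), (1, 0), (1, -1), (0, -1)]
Fold 1: move[1]->L => ULDDL VALID
Fold 2: move[3]->U => ULDUL INVALID (collision), skipped
Fold 3: move[4]->R => ULDDR VALID
Fold 4: move[2]->U => ULUDR INVALID (collision), skipped

Answer: VXVX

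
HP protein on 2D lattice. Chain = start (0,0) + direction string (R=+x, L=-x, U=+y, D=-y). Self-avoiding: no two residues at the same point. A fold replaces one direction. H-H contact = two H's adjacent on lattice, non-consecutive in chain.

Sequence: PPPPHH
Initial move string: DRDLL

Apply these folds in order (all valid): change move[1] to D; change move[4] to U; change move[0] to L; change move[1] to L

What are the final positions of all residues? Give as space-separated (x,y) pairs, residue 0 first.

Initial moves: DRDLL
Fold: move[1]->D => DDDLL (positions: [(0, 0), (0, -1), (0, -2), (0, -3), (-1, -3), (-2, -3)])
Fold: move[4]->U => DDDLU (positions: [(0, 0), (0, -1), (0, -2), (0, -3), (-1, -3), (-1, -2)])
Fold: move[0]->L => LDDLU (positions: [(0, 0), (-1, 0), (-1, -1), (-1, -2), (-2, -2), (-2, -1)])
Fold: move[1]->L => LLDLU (positions: [(0, 0), (-1, 0), (-2, 0), (-2, -1), (-3, -1), (-3, 0)])

Answer: (0,0) (-1,0) (-2,0) (-2,-1) (-3,-1) (-3,0)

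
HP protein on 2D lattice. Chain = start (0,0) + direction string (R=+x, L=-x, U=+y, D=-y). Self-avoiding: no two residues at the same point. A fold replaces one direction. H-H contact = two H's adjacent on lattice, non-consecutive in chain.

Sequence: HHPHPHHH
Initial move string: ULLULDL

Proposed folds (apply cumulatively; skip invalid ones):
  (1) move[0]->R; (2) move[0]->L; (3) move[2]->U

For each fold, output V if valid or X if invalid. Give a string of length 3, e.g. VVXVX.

Initial: ULLULDL -> [(0, 0), (0, 1), (-1, 1), (-2, 1), (-2, 2), (-3, 2), (-3, 1), (-4, 1)]
Fold 1: move[0]->R => RLLULDL INVALID (collision), skipped
Fold 2: move[0]->L => LLLULDL VALID
Fold 3: move[2]->U => LLUULDL VALID

Answer: XVV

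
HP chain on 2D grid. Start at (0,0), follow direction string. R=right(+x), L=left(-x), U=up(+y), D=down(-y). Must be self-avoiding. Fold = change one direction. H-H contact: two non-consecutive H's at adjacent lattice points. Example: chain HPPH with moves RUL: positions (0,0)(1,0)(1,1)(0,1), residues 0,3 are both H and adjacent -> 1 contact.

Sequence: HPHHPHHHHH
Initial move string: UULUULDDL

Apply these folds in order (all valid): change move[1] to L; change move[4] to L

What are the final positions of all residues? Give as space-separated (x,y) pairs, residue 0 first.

Answer: (0,0) (0,1) (-1,1) (-2,1) (-2,2) (-3,2) (-4,2) (-4,1) (-4,0) (-5,0)

Derivation:
Initial moves: UULUULDDL
Fold: move[1]->L => ULLUULDDL (positions: [(0, 0), (0, 1), (-1, 1), (-2, 1), (-2, 2), (-2, 3), (-3, 3), (-3, 2), (-3, 1), (-4, 1)])
Fold: move[4]->L => ULLULLDDL (positions: [(0, 0), (0, 1), (-1, 1), (-2, 1), (-2, 2), (-3, 2), (-4, 2), (-4, 1), (-4, 0), (-5, 0)])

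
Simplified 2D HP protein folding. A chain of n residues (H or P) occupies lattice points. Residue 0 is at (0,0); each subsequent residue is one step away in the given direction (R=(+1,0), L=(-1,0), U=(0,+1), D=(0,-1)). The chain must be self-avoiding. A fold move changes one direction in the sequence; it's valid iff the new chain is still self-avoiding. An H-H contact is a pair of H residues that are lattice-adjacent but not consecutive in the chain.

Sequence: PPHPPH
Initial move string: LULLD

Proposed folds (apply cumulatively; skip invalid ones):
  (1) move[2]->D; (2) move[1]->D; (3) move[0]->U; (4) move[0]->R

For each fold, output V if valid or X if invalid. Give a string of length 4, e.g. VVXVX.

Answer: XVXV

Derivation:
Initial: LULLD -> [(0, 0), (-1, 0), (-1, 1), (-2, 1), (-3, 1), (-3, 0)]
Fold 1: move[2]->D => LUDLD INVALID (collision), skipped
Fold 2: move[1]->D => LDLLD VALID
Fold 3: move[0]->U => UDLLD INVALID (collision), skipped
Fold 4: move[0]->R => RDLLD VALID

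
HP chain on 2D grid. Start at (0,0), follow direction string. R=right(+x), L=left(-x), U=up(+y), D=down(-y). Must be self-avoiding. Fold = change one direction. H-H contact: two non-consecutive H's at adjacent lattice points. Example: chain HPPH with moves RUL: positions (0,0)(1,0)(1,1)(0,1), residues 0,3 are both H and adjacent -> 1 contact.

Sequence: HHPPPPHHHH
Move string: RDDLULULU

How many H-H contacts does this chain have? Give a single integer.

Answer: 1

Derivation:
Positions: [(0, 0), (1, 0), (1, -1), (1, -2), (0, -2), (0, -1), (-1, -1), (-1, 0), (-2, 0), (-2, 1)]
H-H contact: residue 0 @(0,0) - residue 7 @(-1, 0)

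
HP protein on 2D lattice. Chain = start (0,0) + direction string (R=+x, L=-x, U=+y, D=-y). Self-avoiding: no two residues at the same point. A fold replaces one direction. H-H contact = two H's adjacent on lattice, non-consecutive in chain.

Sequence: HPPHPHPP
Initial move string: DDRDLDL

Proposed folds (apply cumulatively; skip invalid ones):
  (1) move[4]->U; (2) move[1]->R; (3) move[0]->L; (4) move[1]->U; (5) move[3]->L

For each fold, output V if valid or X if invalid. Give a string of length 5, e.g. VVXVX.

Answer: XVXXX

Derivation:
Initial: DDRDLDL -> [(0, 0), (0, -1), (0, -2), (1, -2), (1, -3), (0, -3), (0, -4), (-1, -4)]
Fold 1: move[4]->U => DDRDUDL INVALID (collision), skipped
Fold 2: move[1]->R => DRRDLDL VALID
Fold 3: move[0]->L => LRRDLDL INVALID (collision), skipped
Fold 4: move[1]->U => DURDLDL INVALID (collision), skipped
Fold 5: move[3]->L => DRRLLDL INVALID (collision), skipped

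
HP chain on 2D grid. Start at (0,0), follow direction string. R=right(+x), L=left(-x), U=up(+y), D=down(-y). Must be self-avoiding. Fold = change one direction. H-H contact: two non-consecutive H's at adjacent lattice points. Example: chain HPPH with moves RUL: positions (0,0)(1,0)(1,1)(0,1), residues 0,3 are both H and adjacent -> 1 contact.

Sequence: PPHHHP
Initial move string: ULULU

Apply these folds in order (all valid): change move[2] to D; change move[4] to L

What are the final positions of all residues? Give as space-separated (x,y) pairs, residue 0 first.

Answer: (0,0) (0,1) (-1,1) (-1,0) (-2,0) (-3,0)

Derivation:
Initial moves: ULULU
Fold: move[2]->D => ULDLU (positions: [(0, 0), (0, 1), (-1, 1), (-1, 0), (-2, 0), (-2, 1)])
Fold: move[4]->L => ULDLL (positions: [(0, 0), (0, 1), (-1, 1), (-1, 0), (-2, 0), (-3, 0)])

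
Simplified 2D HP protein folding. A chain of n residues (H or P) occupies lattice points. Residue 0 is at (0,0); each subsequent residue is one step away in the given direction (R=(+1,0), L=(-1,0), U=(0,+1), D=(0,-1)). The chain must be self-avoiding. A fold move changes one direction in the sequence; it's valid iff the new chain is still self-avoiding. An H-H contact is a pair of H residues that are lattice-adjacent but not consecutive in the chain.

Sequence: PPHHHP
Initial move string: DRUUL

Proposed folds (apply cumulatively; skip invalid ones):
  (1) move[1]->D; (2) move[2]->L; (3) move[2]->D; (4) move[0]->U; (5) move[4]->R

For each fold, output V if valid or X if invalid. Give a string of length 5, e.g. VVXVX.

Initial: DRUUL -> [(0, 0), (0, -1), (1, -1), (1, 0), (1, 1), (0, 1)]
Fold 1: move[1]->D => DDUUL INVALID (collision), skipped
Fold 2: move[2]->L => DRLUL INVALID (collision), skipped
Fold 3: move[2]->D => DRDUL INVALID (collision), skipped
Fold 4: move[0]->U => URUUL VALID
Fold 5: move[4]->R => URUUR VALID

Answer: XXXVV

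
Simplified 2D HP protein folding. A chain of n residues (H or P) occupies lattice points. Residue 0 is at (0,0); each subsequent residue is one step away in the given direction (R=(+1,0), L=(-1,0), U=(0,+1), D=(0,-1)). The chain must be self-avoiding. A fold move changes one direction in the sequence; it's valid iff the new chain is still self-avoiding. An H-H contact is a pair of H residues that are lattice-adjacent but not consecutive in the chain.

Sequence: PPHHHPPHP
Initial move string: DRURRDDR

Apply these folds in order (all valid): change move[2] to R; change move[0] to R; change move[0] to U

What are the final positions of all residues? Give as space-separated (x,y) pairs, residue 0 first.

Initial moves: DRURRDDR
Fold: move[2]->R => DRRRRDDR (positions: [(0, 0), (0, -1), (1, -1), (2, -1), (3, -1), (4, -1), (4, -2), (4, -3), (5, -3)])
Fold: move[0]->R => RRRRRDDR (positions: [(0, 0), (1, 0), (2, 0), (3, 0), (4, 0), (5, 0), (5, -1), (5, -2), (6, -2)])
Fold: move[0]->U => URRRRDDR (positions: [(0, 0), (0, 1), (1, 1), (2, 1), (3, 1), (4, 1), (4, 0), (4, -1), (5, -1)])

Answer: (0,0) (0,1) (1,1) (2,1) (3,1) (4,1) (4,0) (4,-1) (5,-1)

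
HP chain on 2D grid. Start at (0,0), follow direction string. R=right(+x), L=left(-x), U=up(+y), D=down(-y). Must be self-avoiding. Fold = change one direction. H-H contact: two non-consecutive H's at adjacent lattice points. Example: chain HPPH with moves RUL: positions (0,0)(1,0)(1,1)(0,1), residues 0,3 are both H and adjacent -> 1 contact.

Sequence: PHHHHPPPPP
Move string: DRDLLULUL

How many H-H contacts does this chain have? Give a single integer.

Positions: [(0, 0), (0, -1), (1, -1), (1, -2), (0, -2), (-1, -2), (-1, -1), (-2, -1), (-2, 0), (-3, 0)]
H-H contact: residue 1 @(0,-1) - residue 4 @(0, -2)

Answer: 1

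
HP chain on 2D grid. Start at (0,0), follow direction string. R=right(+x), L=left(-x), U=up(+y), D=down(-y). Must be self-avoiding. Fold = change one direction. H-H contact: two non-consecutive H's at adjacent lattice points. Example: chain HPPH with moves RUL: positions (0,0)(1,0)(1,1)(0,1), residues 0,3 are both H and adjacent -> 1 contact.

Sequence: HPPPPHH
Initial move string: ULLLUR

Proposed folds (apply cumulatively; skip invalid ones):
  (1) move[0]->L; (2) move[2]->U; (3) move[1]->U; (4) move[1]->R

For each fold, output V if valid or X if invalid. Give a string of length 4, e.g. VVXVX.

Initial: ULLLUR -> [(0, 0), (0, 1), (-1, 1), (-2, 1), (-3, 1), (-3, 2), (-2, 2)]
Fold 1: move[0]->L => LLLLUR VALID
Fold 2: move[2]->U => LLULUR VALID
Fold 3: move[1]->U => LUULUR VALID
Fold 4: move[1]->R => LRULUR INVALID (collision), skipped

Answer: VVVX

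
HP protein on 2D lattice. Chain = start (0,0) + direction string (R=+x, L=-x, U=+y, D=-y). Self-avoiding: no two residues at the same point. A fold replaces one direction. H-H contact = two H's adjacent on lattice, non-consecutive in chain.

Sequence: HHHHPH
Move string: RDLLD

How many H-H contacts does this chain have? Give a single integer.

Answer: 1

Derivation:
Positions: [(0, 0), (1, 0), (1, -1), (0, -1), (-1, -1), (-1, -2)]
H-H contact: residue 0 @(0,0) - residue 3 @(0, -1)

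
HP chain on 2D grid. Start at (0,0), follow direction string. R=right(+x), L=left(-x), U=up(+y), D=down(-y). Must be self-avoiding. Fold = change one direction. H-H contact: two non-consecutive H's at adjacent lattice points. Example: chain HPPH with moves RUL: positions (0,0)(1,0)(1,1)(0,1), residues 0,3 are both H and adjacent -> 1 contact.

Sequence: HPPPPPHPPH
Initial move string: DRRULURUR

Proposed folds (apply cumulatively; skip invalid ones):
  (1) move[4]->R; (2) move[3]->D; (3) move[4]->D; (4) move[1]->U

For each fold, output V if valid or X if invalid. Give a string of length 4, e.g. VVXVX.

Initial: DRRULURUR -> [(0, 0), (0, -1), (1, -1), (2, -1), (2, 0), (1, 0), (1, 1), (2, 1), (2, 2), (3, 2)]
Fold 1: move[4]->R => DRRURURUR VALID
Fold 2: move[3]->D => DRRDRURUR VALID
Fold 3: move[4]->D => DRRDDURUR INVALID (collision), skipped
Fold 4: move[1]->U => DURDRURUR INVALID (collision), skipped

Answer: VVXX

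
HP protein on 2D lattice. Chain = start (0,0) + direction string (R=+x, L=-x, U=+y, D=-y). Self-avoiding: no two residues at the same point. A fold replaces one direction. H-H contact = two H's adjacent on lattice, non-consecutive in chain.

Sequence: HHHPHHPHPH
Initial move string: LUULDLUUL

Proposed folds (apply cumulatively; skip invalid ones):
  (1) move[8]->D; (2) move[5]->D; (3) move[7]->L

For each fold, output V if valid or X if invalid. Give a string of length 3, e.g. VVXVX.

Initial: LUULDLUUL -> [(0, 0), (-1, 0), (-1, 1), (-1, 2), (-2, 2), (-2, 1), (-3, 1), (-3, 2), (-3, 3), (-4, 3)]
Fold 1: move[8]->D => LUULDLUUD INVALID (collision), skipped
Fold 2: move[5]->D => LUULDDUUL INVALID (collision), skipped
Fold 3: move[7]->L => LUULDLULL VALID

Answer: XXV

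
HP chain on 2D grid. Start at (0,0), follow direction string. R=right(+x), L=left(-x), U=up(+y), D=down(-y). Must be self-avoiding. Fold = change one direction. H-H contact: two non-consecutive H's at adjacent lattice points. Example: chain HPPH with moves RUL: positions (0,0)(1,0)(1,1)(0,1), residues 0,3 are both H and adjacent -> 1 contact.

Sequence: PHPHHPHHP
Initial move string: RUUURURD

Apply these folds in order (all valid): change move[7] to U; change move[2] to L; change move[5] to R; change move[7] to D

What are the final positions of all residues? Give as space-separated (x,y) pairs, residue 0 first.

Initial moves: RUUURURD
Fold: move[7]->U => RUUURURU (positions: [(0, 0), (1, 0), (1, 1), (1, 2), (1, 3), (2, 3), (2, 4), (3, 4), (3, 5)])
Fold: move[2]->L => RULURURU (positions: [(0, 0), (1, 0), (1, 1), (0, 1), (0, 2), (1, 2), (1, 3), (2, 3), (2, 4)])
Fold: move[5]->R => RULURRRU (positions: [(0, 0), (1, 0), (1, 1), (0, 1), (0, 2), (1, 2), (2, 2), (3, 2), (3, 3)])
Fold: move[7]->D => RULURRRD (positions: [(0, 0), (1, 0), (1, 1), (0, 1), (0, 2), (1, 2), (2, 2), (3, 2), (3, 1)])

Answer: (0,0) (1,0) (1,1) (0,1) (0,2) (1,2) (2,2) (3,2) (3,1)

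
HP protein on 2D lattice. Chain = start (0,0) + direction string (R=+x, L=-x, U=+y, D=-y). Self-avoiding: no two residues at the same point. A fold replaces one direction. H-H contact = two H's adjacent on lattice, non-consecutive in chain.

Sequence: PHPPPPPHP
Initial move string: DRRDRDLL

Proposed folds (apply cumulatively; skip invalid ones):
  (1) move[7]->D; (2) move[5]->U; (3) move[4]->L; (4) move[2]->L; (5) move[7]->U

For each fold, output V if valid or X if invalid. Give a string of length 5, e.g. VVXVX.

Answer: VXVXV

Derivation:
Initial: DRRDRDLL -> [(0, 0), (0, -1), (1, -1), (2, -1), (2, -2), (3, -2), (3, -3), (2, -3), (1, -3)]
Fold 1: move[7]->D => DRRDRDLD VALID
Fold 2: move[5]->U => DRRDRULD INVALID (collision), skipped
Fold 3: move[4]->L => DRRDLDLD VALID
Fold 4: move[2]->L => DRLDLDLD INVALID (collision), skipped
Fold 5: move[7]->U => DRRDLDLU VALID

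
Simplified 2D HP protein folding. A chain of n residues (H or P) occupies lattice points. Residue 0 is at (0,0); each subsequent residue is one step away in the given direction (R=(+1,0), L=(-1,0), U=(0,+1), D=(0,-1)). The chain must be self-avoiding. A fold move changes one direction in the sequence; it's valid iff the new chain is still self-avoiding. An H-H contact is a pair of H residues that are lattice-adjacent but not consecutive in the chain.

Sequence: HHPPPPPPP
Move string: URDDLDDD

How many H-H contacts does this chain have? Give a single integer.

Answer: 0

Derivation:
Positions: [(0, 0), (0, 1), (1, 1), (1, 0), (1, -1), (0, -1), (0, -2), (0, -3), (0, -4)]
No H-H contacts found.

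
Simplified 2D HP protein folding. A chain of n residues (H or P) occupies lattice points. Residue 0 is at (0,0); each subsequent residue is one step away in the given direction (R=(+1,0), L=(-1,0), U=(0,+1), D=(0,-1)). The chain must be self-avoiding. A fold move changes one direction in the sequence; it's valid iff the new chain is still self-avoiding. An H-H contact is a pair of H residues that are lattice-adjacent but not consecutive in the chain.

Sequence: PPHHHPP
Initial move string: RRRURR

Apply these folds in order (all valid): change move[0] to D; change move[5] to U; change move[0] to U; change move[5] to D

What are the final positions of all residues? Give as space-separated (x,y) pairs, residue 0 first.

Answer: (0,0) (0,1) (1,1) (2,1) (2,2) (3,2) (3,1)

Derivation:
Initial moves: RRRURR
Fold: move[0]->D => DRRURR (positions: [(0, 0), (0, -1), (1, -1), (2, -1), (2, 0), (3, 0), (4, 0)])
Fold: move[5]->U => DRRURU (positions: [(0, 0), (0, -1), (1, -1), (2, -1), (2, 0), (3, 0), (3, 1)])
Fold: move[0]->U => URRURU (positions: [(0, 0), (0, 1), (1, 1), (2, 1), (2, 2), (3, 2), (3, 3)])
Fold: move[5]->D => URRURD (positions: [(0, 0), (0, 1), (1, 1), (2, 1), (2, 2), (3, 2), (3, 1)])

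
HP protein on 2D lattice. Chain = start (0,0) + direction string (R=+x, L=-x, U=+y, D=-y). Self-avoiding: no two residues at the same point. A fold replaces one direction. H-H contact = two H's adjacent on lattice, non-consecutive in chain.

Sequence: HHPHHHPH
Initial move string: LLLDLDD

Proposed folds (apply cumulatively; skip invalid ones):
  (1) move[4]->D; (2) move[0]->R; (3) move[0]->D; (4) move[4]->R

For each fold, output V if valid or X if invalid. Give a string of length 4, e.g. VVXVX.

Initial: LLLDLDD -> [(0, 0), (-1, 0), (-2, 0), (-3, 0), (-3, -1), (-4, -1), (-4, -2), (-4, -3)]
Fold 1: move[4]->D => LLLDDDD VALID
Fold 2: move[0]->R => RLLDDDD INVALID (collision), skipped
Fold 3: move[0]->D => DLLDDDD VALID
Fold 4: move[4]->R => DLLDRDD VALID

Answer: VXVV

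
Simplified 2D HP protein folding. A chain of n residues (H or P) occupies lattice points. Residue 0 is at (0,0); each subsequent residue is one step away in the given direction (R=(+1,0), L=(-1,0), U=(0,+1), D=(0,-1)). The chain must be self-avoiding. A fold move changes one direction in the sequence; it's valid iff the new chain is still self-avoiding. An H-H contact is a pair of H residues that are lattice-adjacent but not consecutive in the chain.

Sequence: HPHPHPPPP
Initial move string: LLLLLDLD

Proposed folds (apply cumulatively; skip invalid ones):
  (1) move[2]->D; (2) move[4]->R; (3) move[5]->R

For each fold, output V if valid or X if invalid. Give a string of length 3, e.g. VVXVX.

Answer: VXX

Derivation:
Initial: LLLLLDLD -> [(0, 0), (-1, 0), (-2, 0), (-3, 0), (-4, 0), (-5, 0), (-5, -1), (-6, -1), (-6, -2)]
Fold 1: move[2]->D => LLDLLDLD VALID
Fold 2: move[4]->R => LLDLRDLD INVALID (collision), skipped
Fold 3: move[5]->R => LLDLLRLD INVALID (collision), skipped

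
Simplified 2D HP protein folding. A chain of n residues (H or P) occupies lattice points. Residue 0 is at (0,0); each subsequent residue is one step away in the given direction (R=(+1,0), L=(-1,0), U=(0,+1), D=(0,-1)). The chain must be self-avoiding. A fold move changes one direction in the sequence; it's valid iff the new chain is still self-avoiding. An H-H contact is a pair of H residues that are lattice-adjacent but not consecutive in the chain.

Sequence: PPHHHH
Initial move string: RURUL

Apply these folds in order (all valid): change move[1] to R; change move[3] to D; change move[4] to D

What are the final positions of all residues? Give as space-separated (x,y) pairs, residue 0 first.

Initial moves: RURUL
Fold: move[1]->R => RRRUL (positions: [(0, 0), (1, 0), (2, 0), (3, 0), (3, 1), (2, 1)])
Fold: move[3]->D => RRRDL (positions: [(0, 0), (1, 0), (2, 0), (3, 0), (3, -1), (2, -1)])
Fold: move[4]->D => RRRDD (positions: [(0, 0), (1, 0), (2, 0), (3, 0), (3, -1), (3, -2)])

Answer: (0,0) (1,0) (2,0) (3,0) (3,-1) (3,-2)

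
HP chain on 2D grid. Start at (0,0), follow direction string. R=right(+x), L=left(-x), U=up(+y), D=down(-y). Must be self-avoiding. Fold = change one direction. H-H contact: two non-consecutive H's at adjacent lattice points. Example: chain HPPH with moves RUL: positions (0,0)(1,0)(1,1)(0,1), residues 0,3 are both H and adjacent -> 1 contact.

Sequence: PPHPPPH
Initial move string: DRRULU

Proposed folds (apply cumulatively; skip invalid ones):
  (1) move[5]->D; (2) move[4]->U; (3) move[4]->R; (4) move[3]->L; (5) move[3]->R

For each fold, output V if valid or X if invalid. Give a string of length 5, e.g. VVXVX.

Answer: XVVXV

Derivation:
Initial: DRRULU -> [(0, 0), (0, -1), (1, -1), (2, -1), (2, 0), (1, 0), (1, 1)]
Fold 1: move[5]->D => DRRULD INVALID (collision), skipped
Fold 2: move[4]->U => DRRUUU VALID
Fold 3: move[4]->R => DRRURU VALID
Fold 4: move[3]->L => DRRLRU INVALID (collision), skipped
Fold 5: move[3]->R => DRRRRU VALID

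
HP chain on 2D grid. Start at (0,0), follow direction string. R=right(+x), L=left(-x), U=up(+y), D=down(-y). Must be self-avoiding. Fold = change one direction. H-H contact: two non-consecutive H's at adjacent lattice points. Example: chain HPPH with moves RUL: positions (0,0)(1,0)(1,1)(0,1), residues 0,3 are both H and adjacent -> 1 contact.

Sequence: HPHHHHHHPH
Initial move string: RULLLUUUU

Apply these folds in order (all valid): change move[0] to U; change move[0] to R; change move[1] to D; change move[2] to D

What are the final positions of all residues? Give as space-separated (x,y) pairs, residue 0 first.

Answer: (0,0) (1,0) (1,-1) (1,-2) (0,-2) (-1,-2) (-1,-1) (-1,0) (-1,1) (-1,2)

Derivation:
Initial moves: RULLLUUUU
Fold: move[0]->U => UULLLUUUU (positions: [(0, 0), (0, 1), (0, 2), (-1, 2), (-2, 2), (-3, 2), (-3, 3), (-3, 4), (-3, 5), (-3, 6)])
Fold: move[0]->R => RULLLUUUU (positions: [(0, 0), (1, 0), (1, 1), (0, 1), (-1, 1), (-2, 1), (-2, 2), (-2, 3), (-2, 4), (-2, 5)])
Fold: move[1]->D => RDLLLUUUU (positions: [(0, 0), (1, 0), (1, -1), (0, -1), (-1, -1), (-2, -1), (-2, 0), (-2, 1), (-2, 2), (-2, 3)])
Fold: move[2]->D => RDDLLUUUU (positions: [(0, 0), (1, 0), (1, -1), (1, -2), (0, -2), (-1, -2), (-1, -1), (-1, 0), (-1, 1), (-1, 2)])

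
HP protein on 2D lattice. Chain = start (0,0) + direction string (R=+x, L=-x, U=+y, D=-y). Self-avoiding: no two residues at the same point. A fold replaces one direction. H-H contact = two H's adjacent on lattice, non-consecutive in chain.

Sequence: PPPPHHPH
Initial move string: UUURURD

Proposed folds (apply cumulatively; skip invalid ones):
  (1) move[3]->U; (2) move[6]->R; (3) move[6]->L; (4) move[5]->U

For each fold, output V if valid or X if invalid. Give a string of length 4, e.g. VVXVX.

Answer: VVXV

Derivation:
Initial: UUURURD -> [(0, 0), (0, 1), (0, 2), (0, 3), (1, 3), (1, 4), (2, 4), (2, 3)]
Fold 1: move[3]->U => UUUUURD VALID
Fold 2: move[6]->R => UUUUURR VALID
Fold 3: move[6]->L => UUUUURL INVALID (collision), skipped
Fold 4: move[5]->U => UUUUUUR VALID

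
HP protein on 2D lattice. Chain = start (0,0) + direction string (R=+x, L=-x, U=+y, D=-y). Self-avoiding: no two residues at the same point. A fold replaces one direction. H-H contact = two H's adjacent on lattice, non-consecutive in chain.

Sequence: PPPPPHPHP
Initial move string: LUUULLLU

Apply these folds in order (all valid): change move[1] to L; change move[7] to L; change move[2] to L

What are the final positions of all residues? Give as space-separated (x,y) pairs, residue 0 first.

Answer: (0,0) (-1,0) (-2,0) (-3,0) (-3,1) (-4,1) (-5,1) (-6,1) (-7,1)

Derivation:
Initial moves: LUUULLLU
Fold: move[1]->L => LLUULLLU (positions: [(0, 0), (-1, 0), (-2, 0), (-2, 1), (-2, 2), (-3, 2), (-4, 2), (-5, 2), (-5, 3)])
Fold: move[7]->L => LLUULLLL (positions: [(0, 0), (-1, 0), (-2, 0), (-2, 1), (-2, 2), (-3, 2), (-4, 2), (-5, 2), (-6, 2)])
Fold: move[2]->L => LLLULLLL (positions: [(0, 0), (-1, 0), (-2, 0), (-3, 0), (-3, 1), (-4, 1), (-5, 1), (-6, 1), (-7, 1)])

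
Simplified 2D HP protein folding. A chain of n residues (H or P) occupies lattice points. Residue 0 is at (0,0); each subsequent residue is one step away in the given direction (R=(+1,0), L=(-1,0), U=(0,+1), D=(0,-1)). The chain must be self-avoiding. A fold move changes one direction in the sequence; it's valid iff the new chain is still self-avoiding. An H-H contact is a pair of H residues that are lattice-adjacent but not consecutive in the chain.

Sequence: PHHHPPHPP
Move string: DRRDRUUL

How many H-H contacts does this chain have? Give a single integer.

Positions: [(0, 0), (0, -1), (1, -1), (2, -1), (2, -2), (3, -2), (3, -1), (3, 0), (2, 0)]
H-H contact: residue 3 @(2,-1) - residue 6 @(3, -1)

Answer: 1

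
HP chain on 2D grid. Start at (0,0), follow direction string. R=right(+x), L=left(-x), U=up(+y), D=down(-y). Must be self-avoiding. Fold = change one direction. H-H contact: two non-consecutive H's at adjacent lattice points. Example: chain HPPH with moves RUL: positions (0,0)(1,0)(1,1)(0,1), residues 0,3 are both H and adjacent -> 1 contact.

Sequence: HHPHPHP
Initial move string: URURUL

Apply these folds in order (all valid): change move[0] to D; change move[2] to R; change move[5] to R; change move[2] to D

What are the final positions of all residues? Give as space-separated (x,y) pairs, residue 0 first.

Initial moves: URURUL
Fold: move[0]->D => DRURUL (positions: [(0, 0), (0, -1), (1, -1), (1, 0), (2, 0), (2, 1), (1, 1)])
Fold: move[2]->R => DRRRUL (positions: [(0, 0), (0, -1), (1, -1), (2, -1), (3, -1), (3, 0), (2, 0)])
Fold: move[5]->R => DRRRUR (positions: [(0, 0), (0, -1), (1, -1), (2, -1), (3, -1), (3, 0), (4, 0)])
Fold: move[2]->D => DRDRUR (positions: [(0, 0), (0, -1), (1, -1), (1, -2), (2, -2), (2, -1), (3, -1)])

Answer: (0,0) (0,-1) (1,-1) (1,-2) (2,-2) (2,-1) (3,-1)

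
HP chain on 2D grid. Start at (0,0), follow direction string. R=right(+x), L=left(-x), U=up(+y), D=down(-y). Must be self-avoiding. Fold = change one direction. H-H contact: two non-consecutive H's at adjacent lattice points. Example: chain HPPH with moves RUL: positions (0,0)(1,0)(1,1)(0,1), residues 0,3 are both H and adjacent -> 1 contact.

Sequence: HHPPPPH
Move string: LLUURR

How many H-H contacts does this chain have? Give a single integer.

Positions: [(0, 0), (-1, 0), (-2, 0), (-2, 1), (-2, 2), (-1, 2), (0, 2)]
No H-H contacts found.

Answer: 0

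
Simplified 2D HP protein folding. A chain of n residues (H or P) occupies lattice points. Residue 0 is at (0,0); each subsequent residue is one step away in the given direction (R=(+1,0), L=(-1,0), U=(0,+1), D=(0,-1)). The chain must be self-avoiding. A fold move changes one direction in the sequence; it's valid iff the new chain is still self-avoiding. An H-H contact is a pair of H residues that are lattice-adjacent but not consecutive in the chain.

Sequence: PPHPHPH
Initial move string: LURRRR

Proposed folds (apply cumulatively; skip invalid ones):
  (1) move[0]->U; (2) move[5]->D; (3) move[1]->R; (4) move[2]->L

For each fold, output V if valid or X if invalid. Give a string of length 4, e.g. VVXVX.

Answer: VVVX

Derivation:
Initial: LURRRR -> [(0, 0), (-1, 0), (-1, 1), (0, 1), (1, 1), (2, 1), (3, 1)]
Fold 1: move[0]->U => UURRRR VALID
Fold 2: move[5]->D => UURRRD VALID
Fold 3: move[1]->R => URRRRD VALID
Fold 4: move[2]->L => URLRRD INVALID (collision), skipped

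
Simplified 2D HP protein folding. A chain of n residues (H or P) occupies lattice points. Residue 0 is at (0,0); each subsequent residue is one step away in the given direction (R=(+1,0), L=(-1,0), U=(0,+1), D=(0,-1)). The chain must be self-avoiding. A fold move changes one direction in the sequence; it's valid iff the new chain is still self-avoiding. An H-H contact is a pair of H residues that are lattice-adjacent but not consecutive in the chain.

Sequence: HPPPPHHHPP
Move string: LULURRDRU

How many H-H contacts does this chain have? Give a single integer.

Answer: 1

Derivation:
Positions: [(0, 0), (-1, 0), (-1, 1), (-2, 1), (-2, 2), (-1, 2), (0, 2), (0, 1), (1, 1), (1, 2)]
H-H contact: residue 0 @(0,0) - residue 7 @(0, 1)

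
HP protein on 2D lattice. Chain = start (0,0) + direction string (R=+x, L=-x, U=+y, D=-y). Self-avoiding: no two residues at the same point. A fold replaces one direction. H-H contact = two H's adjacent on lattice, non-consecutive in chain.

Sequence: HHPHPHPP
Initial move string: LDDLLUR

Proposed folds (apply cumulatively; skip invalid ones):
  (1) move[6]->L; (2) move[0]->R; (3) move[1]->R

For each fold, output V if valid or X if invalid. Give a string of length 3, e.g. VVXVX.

Answer: VVX

Derivation:
Initial: LDDLLUR -> [(0, 0), (-1, 0), (-1, -1), (-1, -2), (-2, -2), (-3, -2), (-3, -1), (-2, -1)]
Fold 1: move[6]->L => LDDLLUL VALID
Fold 2: move[0]->R => RDDLLUL VALID
Fold 3: move[1]->R => RRDLLUL INVALID (collision), skipped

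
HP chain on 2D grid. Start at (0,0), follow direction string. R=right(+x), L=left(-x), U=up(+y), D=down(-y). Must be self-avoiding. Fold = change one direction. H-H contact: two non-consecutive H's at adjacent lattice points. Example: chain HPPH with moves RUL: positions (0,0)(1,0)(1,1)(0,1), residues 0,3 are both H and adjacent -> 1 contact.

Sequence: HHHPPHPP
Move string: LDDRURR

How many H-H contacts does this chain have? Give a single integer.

Positions: [(0, 0), (-1, 0), (-1, -1), (-1, -2), (0, -2), (0, -1), (1, -1), (2, -1)]
H-H contact: residue 0 @(0,0) - residue 5 @(0, -1)
H-H contact: residue 2 @(-1,-1) - residue 5 @(0, -1)

Answer: 2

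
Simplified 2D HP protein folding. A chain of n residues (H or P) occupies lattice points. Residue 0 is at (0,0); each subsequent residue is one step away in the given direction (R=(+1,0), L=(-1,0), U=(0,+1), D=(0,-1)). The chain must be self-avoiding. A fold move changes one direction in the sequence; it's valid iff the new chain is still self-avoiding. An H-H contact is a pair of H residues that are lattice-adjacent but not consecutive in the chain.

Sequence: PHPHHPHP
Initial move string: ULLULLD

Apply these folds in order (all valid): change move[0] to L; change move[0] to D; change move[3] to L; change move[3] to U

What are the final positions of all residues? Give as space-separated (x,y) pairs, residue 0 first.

Initial moves: ULLULLD
Fold: move[0]->L => LLLULLD (positions: [(0, 0), (-1, 0), (-2, 0), (-3, 0), (-3, 1), (-4, 1), (-5, 1), (-5, 0)])
Fold: move[0]->D => DLLULLD (positions: [(0, 0), (0, -1), (-1, -1), (-2, -1), (-2, 0), (-3, 0), (-4, 0), (-4, -1)])
Fold: move[3]->L => DLLLLLD (positions: [(0, 0), (0, -1), (-1, -1), (-2, -1), (-3, -1), (-4, -1), (-5, -1), (-5, -2)])
Fold: move[3]->U => DLLULLD (positions: [(0, 0), (0, -1), (-1, -1), (-2, -1), (-2, 0), (-3, 0), (-4, 0), (-4, -1)])

Answer: (0,0) (0,-1) (-1,-1) (-2,-1) (-2,0) (-3,0) (-4,0) (-4,-1)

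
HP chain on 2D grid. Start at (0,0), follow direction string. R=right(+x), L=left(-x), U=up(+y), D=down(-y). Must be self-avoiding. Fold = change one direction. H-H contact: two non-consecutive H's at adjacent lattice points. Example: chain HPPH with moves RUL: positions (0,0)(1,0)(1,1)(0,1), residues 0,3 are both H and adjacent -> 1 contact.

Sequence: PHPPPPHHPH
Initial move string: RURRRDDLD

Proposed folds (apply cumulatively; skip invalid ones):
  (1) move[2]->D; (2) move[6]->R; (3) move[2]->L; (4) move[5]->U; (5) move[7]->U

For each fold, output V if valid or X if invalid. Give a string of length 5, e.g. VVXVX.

Answer: XXXXX

Derivation:
Initial: RURRRDDLD -> [(0, 0), (1, 0), (1, 1), (2, 1), (3, 1), (4, 1), (4, 0), (4, -1), (3, -1), (3, -2)]
Fold 1: move[2]->D => RUDRRDDLD INVALID (collision), skipped
Fold 2: move[6]->R => RURRRDRLD INVALID (collision), skipped
Fold 3: move[2]->L => RULRRDDLD INVALID (collision), skipped
Fold 4: move[5]->U => RURRRUDLD INVALID (collision), skipped
Fold 5: move[7]->U => RURRRDDUD INVALID (collision), skipped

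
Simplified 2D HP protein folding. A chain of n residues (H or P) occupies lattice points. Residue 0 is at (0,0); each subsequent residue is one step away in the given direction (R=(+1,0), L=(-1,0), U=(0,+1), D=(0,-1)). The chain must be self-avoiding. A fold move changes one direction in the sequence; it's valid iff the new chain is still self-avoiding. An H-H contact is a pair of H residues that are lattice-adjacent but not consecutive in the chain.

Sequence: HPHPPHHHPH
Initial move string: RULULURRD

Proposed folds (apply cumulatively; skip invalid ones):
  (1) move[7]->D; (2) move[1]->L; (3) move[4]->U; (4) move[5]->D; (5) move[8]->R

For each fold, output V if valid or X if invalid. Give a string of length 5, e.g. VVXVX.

Answer: XXVXV

Derivation:
Initial: RULULURRD -> [(0, 0), (1, 0), (1, 1), (0, 1), (0, 2), (-1, 2), (-1, 3), (0, 3), (1, 3), (1, 2)]
Fold 1: move[7]->D => RULULURDD INVALID (collision), skipped
Fold 2: move[1]->L => RLLULURRD INVALID (collision), skipped
Fold 3: move[4]->U => RULUUURRD VALID
Fold 4: move[5]->D => RULUUDRRD INVALID (collision), skipped
Fold 5: move[8]->R => RULUUURRR VALID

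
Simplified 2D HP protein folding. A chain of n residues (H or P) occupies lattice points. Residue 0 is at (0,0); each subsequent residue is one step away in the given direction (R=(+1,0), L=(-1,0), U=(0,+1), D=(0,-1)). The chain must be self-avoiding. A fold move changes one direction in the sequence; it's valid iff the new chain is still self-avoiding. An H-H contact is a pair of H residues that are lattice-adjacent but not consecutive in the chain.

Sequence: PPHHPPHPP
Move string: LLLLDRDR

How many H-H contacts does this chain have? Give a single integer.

Answer: 1

Derivation:
Positions: [(0, 0), (-1, 0), (-2, 0), (-3, 0), (-4, 0), (-4, -1), (-3, -1), (-3, -2), (-2, -2)]
H-H contact: residue 3 @(-3,0) - residue 6 @(-3, -1)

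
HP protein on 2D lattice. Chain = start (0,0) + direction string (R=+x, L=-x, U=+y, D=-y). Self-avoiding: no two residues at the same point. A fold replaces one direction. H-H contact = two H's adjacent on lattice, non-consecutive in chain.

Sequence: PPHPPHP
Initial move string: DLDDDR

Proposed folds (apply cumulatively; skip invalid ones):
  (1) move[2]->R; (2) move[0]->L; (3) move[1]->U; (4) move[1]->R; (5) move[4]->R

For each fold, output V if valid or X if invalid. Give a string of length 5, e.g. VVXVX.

Initial: DLDDDR -> [(0, 0), (0, -1), (-1, -1), (-1, -2), (-1, -3), (-1, -4), (0, -4)]
Fold 1: move[2]->R => DLRDDR INVALID (collision), skipped
Fold 2: move[0]->L => LLDDDR VALID
Fold 3: move[1]->U => LUDDDR INVALID (collision), skipped
Fold 4: move[1]->R => LRDDDR INVALID (collision), skipped
Fold 5: move[4]->R => LLDDRR VALID

Answer: XVXXV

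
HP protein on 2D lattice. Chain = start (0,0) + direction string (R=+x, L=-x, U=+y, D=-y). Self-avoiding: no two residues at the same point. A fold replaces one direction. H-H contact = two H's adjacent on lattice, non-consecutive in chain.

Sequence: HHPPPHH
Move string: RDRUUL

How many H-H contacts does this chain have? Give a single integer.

Answer: 1

Derivation:
Positions: [(0, 0), (1, 0), (1, -1), (2, -1), (2, 0), (2, 1), (1, 1)]
H-H contact: residue 1 @(1,0) - residue 6 @(1, 1)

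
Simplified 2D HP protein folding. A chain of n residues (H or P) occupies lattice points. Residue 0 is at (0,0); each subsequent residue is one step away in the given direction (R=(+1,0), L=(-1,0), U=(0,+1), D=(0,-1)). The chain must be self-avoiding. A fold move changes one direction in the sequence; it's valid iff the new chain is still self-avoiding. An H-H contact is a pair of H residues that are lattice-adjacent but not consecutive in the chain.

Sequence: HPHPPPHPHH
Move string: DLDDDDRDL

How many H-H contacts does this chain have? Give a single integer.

Positions: [(0, 0), (0, -1), (-1, -1), (-1, -2), (-1, -3), (-1, -4), (-1, -5), (0, -5), (0, -6), (-1, -6)]
H-H contact: residue 6 @(-1,-5) - residue 9 @(-1, -6)

Answer: 1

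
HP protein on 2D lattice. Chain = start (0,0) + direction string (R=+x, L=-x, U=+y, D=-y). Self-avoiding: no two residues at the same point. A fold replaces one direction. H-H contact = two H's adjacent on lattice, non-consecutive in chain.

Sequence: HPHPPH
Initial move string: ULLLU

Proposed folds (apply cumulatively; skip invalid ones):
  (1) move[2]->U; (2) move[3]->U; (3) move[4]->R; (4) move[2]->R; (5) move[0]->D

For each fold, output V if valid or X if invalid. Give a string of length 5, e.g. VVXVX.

Initial: ULLLU -> [(0, 0), (0, 1), (-1, 1), (-2, 1), (-3, 1), (-3, 2)]
Fold 1: move[2]->U => ULULU VALID
Fold 2: move[3]->U => ULUUU VALID
Fold 3: move[4]->R => ULUUR VALID
Fold 4: move[2]->R => ULRUR INVALID (collision), skipped
Fold 5: move[0]->D => DLUUR VALID

Answer: VVVXV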